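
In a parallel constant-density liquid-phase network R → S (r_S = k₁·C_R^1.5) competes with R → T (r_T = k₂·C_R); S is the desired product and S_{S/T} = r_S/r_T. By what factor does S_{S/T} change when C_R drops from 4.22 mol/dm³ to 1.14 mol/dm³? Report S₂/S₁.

0.520

S_{S/T} = (k₁/k₂)·C_R^0.5, so S₂/S₁ = (C_{R,2}/C_{R,1})^0.5.
= (1.14/4.22)^0.5 = (0.2701)^0.5 = 0.520.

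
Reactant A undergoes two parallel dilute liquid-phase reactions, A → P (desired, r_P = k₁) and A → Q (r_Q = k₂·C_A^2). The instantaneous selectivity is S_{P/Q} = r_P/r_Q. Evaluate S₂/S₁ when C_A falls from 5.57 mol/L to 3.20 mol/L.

3.03

S_{P/Q} = (k₁/k₂)·C_A^-2, so S₂/S₁ = (C_{A,2}/C_{A,1})^-2.
= (3.20/5.57)^(-2) = (0.5745)^(-2) = 3.03.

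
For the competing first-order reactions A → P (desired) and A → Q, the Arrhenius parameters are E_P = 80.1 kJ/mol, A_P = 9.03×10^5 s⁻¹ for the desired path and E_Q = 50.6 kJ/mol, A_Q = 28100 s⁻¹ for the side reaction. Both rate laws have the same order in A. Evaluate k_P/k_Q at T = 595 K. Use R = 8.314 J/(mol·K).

Since both paths have the same order in A, the concentration cancels and S_{P/Q} = k_P/k_Q = (A_P/A_Q)·exp[(E_Q−E_P)/(RT)].
(E_Q−E_P)/(RT) = (50.6−80.1)×10³/(8.314×595) = -29500/4947 = -5.963.
k_P/k_Q = (9.03×10^5/28100)·exp(-5.963) = 32.14 × 0.002571 = 0.0826.

0.0826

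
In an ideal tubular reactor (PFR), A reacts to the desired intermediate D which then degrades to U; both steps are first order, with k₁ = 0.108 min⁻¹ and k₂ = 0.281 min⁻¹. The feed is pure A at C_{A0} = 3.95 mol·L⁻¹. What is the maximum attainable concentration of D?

0.836 mol·L⁻¹

At the optimum, C_{D,max}/C_{A0} = (k₁/k₂)^[k₂/(k₂−k₁)].
= (0.108/0.281)^(0.281/(0.281−0.108)) = (0.3843)^(1.624) = 0.2116.
C_{D,max} = 0.2116×3.95 = 0.836 mol·L⁻¹.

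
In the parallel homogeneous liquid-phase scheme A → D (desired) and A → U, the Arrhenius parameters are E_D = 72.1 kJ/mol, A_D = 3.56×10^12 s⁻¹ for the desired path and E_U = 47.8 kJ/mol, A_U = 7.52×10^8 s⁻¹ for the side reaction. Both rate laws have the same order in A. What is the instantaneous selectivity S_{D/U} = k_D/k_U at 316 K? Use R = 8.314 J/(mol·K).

0.455

k_D/k_U = (A_D/A_U)·exp[−(E_D−E_U)/(RT)] = (A_D/A_U)·exp[(E_U−E_D)/(RT)].
(E_U−E_D)/(RT) = (47.8−72.1)×10³/(8.314×316) = -24300/2627 = -9.249.
k_D/k_U = (3.56×10^12/7.52×10^8)·exp(-9.249) = 4734 × 9.618×10^-5 = 0.455.
Since E_D > E_U, raising the temperature improves selectivity toward D.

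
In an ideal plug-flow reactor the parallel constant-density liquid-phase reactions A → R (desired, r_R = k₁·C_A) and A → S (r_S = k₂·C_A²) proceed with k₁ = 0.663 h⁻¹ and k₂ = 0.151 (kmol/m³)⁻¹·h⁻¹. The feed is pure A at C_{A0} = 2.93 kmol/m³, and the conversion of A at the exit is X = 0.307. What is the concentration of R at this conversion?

C_A = C_{A0}(1−X) = 2.030 kmol/m³.
Along a PFR/batch, dC_R/dC_A = −r_R/(r_R+r_S) = −k₁/(k₁+k₂·C_A).
Integrating from C_{A0} to C_A: C_R = (0.663/0.151)·ln[(0.663+0.151·2.93)/(0.663+0.151·2.03)] = 4.391·ln(1.105/0.9696) = 0.5756 kmol/m³.

0.576 kmol/m³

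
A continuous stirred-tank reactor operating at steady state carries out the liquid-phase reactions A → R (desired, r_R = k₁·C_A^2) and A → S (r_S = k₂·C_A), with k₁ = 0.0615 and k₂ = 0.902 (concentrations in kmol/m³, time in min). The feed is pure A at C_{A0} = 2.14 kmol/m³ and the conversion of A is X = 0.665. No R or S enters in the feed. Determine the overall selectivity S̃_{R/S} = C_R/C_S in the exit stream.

0.0489

Exit C_A = C_{A0}(1−X) = 2.14×0.335 = 0.7169 kmol/m³.
Rates in a CSTR are evaluated at the outlet concentration: r_R = 0.0615×0.7169^2 = 0.03161, r_S = 0.902×0.7169 = 0.6466.
Overall selectivity = C_R/C_S = r_Rτ/(r_Sτ) = r_R/r_S = 0.0489.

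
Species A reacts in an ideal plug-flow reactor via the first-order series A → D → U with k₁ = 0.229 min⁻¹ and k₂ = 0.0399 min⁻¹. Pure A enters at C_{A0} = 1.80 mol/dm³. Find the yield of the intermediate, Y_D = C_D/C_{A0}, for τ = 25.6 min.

0.433

The intermediate concentration in a first-order A→B→C sequence is C_D = k₁C_{A0}(e^(−k₁τ) − e^(−k₂τ))/(k₂−k₁).
e^(−k₁τ) = e^(−0.229×25.6) = e^(−5.862) = 0.002844; e^(−k₂τ) = e^(−1.021) = 0.3601.
C_D = 0.229×1.80/(0.0399−0.229) × (0.002844−0.3601) = (-2.180)×(-0.3572) = 0.7787 mol/dm³.
Y_D = C_D/C_{A0} = 0.7787/1.80 = 0.433.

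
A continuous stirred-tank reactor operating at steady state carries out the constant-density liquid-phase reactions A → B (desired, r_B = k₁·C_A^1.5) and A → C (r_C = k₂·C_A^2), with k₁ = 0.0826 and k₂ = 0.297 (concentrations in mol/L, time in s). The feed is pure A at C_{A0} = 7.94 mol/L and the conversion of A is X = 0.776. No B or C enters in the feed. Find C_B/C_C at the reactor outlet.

0.209

Exit C_A = C_{A0}(1−X) = 7.94×0.224 = 1.779 mol/L.
Rates in a CSTR are evaluated at the outlet concentration: r_B = 0.0826×1.779^1.5 = 0.1959, r_C = 0.297×1.779^2 = 0.9395.
Overall selectivity = C_B/C_C = r_Bτ/(r_Cτ) = r_B/r_C = 0.209.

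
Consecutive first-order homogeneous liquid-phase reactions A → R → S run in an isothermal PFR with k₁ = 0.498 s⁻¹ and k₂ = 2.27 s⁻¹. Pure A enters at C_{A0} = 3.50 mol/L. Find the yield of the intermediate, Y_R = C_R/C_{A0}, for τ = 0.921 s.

Solving the coupled first-order balances gives C_R(τ) = [k₁/(k₂−k₁)]·C_{A0}·(e^(−k₁τ) − e^(−k₂τ)).
e^(−k₁τ) = e^(−0.498×0.921) = e^(−0.4587) = 0.6321; e^(−k₂τ) = e^(−2.091) = 0.1236.
C_R = 0.498×3.50/(2.27−0.498) × (0.6321−0.1236) = 0.9836×0.5085 = 0.5002 mol/L.
Y_R = C_R/C_{A0} = 0.5002/3.50 = 0.143.

0.143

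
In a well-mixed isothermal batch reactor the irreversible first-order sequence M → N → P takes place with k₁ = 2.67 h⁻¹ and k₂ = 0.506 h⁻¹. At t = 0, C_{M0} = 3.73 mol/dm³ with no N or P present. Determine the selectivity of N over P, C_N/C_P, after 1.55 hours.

1.23

The intermediate concentration in a first-order A→B→C sequence is C_N = k₁C_{M0}(e^(−k₁t) − e^(−k₂t))/(k₂−k₁).
e^(−k₁t) = e^(−2.67×1.55) = e^(−4.138) = 0.01595; e^(−k₂t) = e^(−0.7843) = 0.4564.
C_N = 2.67×3.73/(0.506−2.67) × (0.01595−0.4564) = (-4.602)×(-0.4405) = 2.027 mol/dm³.
C_M = C_{M0}e^(−k₁t) = 0.05948 mol/dm³, so C_P = C_{M0}−C_M−C_N = 1.643 mol/dm³; C_N/C_P = 1.23.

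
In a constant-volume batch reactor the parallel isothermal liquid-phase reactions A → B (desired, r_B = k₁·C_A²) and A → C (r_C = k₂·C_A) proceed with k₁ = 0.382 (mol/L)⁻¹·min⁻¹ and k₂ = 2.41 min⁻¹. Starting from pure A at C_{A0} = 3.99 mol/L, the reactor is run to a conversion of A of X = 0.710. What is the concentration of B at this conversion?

0.803 mol/L

C_A = C_{A0}(1−X) = 1.157 mol/L.
Along a PFR/batch, dC_C/dC_A = −r_C/(r_B+r_C) = −k₂/(k₂+k₁·C_A).
Integrating from C_{A0} to C_A: C_C = (2.41/0.382)·ln[(2.41+0.382·3.99)/(2.41+0.382·1.16)] = 6.309·ln(3.934/2.852) = 2.029 mol/L.
Then C_B = (C_{A0}−C_A) − C_C = 2.833 − 2.029 = 0.8035 mol/L.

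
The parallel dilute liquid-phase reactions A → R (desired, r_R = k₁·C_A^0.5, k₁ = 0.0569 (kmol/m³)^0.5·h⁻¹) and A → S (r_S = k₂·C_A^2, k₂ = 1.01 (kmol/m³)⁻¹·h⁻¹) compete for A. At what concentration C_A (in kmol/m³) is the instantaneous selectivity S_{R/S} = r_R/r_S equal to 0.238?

S_{R/S} = (k₁/k₂)·C_A^-1.5 ⇒ C_A = (S·k₂/k₁)^(1/(-1.5)).
= (0.238×1.01/0.0569)^(-0.6667) = (4.225)^(-0.6667) = 0.383 kmol/m³.

0.383 kmol/m³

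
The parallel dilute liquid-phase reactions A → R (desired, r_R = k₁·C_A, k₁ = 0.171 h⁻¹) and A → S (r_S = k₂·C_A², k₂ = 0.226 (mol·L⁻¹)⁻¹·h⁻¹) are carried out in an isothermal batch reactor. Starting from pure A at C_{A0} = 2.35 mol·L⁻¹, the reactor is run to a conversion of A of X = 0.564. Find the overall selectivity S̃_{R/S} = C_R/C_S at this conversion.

0.465

C_A = C_{A0}(1−X) = 1.025 mol·L⁻¹.
Along a PFR/batch, dC_R/dC_A = −r_R/(r_R+r_S) = −k₁/(k₁+k₂·C_A).
Integrating from C_{A0} to C_A: C_R = (0.171/0.226)·ln[(0.171+0.226·2.35)/(0.171+0.226·1.02)] = 0.7566·ln(0.7021/0.4026) = 0.4209 mol·L⁻¹.
C_S = (C_{A0}−C_A)−C_R = 0.9045 mol·L⁻¹; S̃_{R/S} = 0.4209/0.9045 = 0.465.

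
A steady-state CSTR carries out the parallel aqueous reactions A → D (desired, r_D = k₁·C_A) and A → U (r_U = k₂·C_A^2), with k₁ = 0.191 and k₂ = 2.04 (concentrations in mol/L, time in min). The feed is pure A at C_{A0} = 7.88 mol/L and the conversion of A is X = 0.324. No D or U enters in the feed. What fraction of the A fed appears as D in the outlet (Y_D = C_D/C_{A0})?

Exit C_A = C_{A0}(1−X) = 7.88×0.676 = 5.327 mol/L.
In a CSTR the entire volume is at exit conditions, so r_D = 0.191×5.327 = 1.017 and r_U = 2.04×5.327^2 = 57.89.
Fraction of consumed A going to D: r_D/(r_D+r_U) = 0.01727.
C_D = 0.01727·C_{A0}·X = 0.01727×7.88×0.324 = 0.0441 mol/L; Y_D = C_D/C_{A0} = 0.00560.

0.00560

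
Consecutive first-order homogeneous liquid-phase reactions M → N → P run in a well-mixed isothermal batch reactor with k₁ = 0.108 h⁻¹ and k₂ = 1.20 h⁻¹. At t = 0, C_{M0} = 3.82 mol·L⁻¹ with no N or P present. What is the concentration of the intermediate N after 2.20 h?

Solving the coupled first-order balances gives C_N(t) = [k₁/(k₂−k₁)]·C_{M0}·(e^(−k₁t) − e^(−k₂t)).
e^(−k₁t) = e^(−0.108×2.20) = e^(−0.2376) = 0.7885; e^(−k₂t) = e^(−2.640) = 0.07136.
C_N = 0.108×3.82/(1.20−0.108) × (0.7885−0.07136) = 0.3778×0.7172 = 0.2709 mol·L⁻¹.

0.271 mol·L⁻¹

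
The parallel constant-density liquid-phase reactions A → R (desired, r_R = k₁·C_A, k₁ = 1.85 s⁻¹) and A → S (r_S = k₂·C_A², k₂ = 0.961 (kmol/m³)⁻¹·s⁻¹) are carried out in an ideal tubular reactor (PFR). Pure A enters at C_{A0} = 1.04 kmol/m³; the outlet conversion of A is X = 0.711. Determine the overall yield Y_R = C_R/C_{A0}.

C_A = C_{A0}(1−X) = 0.3006 kmol/m³.
Along a PFR/batch, dC_R/dC_A = −r_R/(r_R+r_S) = −k₁/(k₁+k₂·C_A).
Integrating from C_{A0} to C_A: C_R = (1.85/0.961)·ln[(1.85+0.961·1.04)/(1.85+0.961·0.301)] = 1.925·ln(2.849/2.139) = 0.5522 kmol/m³.
Y_R = C_R/C_{A0} = 0.5522/1.04 = 0.531.

0.531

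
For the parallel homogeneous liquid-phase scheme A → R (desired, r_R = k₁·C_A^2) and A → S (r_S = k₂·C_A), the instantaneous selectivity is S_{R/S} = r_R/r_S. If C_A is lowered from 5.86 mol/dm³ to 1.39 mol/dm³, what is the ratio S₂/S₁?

0.237

S_{R/S} = (k₁/k₂)·C_A, so S₂/S₁ = (C_{A,2}/C_{A,1}).
= 1.39/5.86 = 0.237.
Selectivity toward R falls as C_A falls — high-concentration operation is favoured.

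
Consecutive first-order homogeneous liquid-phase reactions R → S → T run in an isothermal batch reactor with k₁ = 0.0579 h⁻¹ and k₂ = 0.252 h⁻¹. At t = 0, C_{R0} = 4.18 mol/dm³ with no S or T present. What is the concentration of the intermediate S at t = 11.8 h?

0.566 mol/dm³

For first-order series with pure R initially, C_S(t) = k₁C_{R0}/(k₂−k₁)·(e^(−k₁t) − e^(−k₂t)).
e^(−k₁t) = e^(−0.0579×11.8) = e^(−0.6832) = 0.5050; e^(−k₂t) = e^(−2.974) = 0.05112.
C_S = 0.0579×4.18/(0.252−0.0579) × (0.5050−0.05112) = 1.247×0.4539 = 0.5659 mol/dm³.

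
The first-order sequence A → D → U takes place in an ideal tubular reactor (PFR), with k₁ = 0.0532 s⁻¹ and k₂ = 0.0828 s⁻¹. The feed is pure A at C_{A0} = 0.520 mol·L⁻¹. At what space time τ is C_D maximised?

For first-order series the maximum of C_D occurs at τ_opt = ln(k₂/k₁)/(k₂−k₁).
= ln(0.0828/0.0532)/(0.0828−0.0532) = ln(1.556)/0.02960 = 0.4424/0.02960 = 14.9 s.

14.9 s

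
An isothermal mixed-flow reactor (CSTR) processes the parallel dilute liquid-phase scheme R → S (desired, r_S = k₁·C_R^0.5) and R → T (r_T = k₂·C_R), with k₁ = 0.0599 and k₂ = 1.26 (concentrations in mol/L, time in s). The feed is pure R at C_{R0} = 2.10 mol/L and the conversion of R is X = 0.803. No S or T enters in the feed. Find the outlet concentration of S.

Exit C_R = C_{R0}(1−X) = 2.10×0.197 = 0.4137 mol/L.
In a CSTR the entire volume is at exit conditions, so r_S = 0.0599×0.4137^0.5 = 0.03853 and r_T = 1.26×0.4137 = 0.5213.
Fraction of consumed R going to S: r_S/(r_S+r_T) = 0.06882.
C_S = 0.06882·C_{R0}·X = 0.06882×2.10×0.803 = 0.116 mol/L.

0.116 mol/L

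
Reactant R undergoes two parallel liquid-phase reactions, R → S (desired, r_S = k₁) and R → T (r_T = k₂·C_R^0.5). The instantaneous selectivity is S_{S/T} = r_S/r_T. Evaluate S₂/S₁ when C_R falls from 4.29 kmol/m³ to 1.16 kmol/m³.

S_{S/T} = (k₁/k₂)·C_R^-0.5, so S₂/S₁ = (C_{R,2}/C_{R,1})^-0.5.
= (1.16/4.29)^(-0.5) = (0.2704)^(-0.5) = 1.92.

1.92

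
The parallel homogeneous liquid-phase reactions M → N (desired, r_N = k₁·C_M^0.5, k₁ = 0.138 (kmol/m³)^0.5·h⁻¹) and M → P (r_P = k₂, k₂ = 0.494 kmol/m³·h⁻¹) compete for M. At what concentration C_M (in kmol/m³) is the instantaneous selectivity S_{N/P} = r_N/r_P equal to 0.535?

3.67 kmol/m³

S_{N/P} = (k₁/k₂)·C_M^0.5 ⇒ C_M = (S·k₂/k₁)^(2).
= (0.535×0.494/0.138)^(2) = (1.915)^(2) = 3.67 kmol/m³.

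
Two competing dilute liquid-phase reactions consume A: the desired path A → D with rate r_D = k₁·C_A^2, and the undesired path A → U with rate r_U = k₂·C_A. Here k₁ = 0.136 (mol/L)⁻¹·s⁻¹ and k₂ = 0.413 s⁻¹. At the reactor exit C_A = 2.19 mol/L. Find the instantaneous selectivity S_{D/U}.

S_{D/U} = r_D/r_U = (k₁·C_A^2)/(k₂·C_A) = (k₁/k₂)·C_A.
= (0.136×2.190^2) / (0.413×2.190) = 0.6523/0.9045 = 0.721.
Since the desired path is higher order in A, keeping C_A high (PFR or concentrated feed) favours D.

0.721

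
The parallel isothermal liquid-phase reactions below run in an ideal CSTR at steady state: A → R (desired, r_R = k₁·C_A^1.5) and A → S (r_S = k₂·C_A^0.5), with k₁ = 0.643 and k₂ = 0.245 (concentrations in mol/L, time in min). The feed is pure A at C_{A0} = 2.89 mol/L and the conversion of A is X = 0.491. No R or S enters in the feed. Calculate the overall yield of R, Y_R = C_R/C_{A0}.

0.390

Exit C_A = C_{A0}(1−X) = 2.89×0.509 = 1.471 mol/L.
Rates in a CSTR are evaluated at the outlet concentration: r_R = 0.643×1.471^1.5 = 1.147, r_S = 0.245×1.471^0.5 = 0.2971.
Fraction of consumed A going to R: r_R/(r_R+r_S) = 0.7943.
C_R = 0.7943·C_{A0}·X = 0.7943×2.89×0.491 = 1.13 mol/L; Y_R = C_R/C_{A0} = 0.390.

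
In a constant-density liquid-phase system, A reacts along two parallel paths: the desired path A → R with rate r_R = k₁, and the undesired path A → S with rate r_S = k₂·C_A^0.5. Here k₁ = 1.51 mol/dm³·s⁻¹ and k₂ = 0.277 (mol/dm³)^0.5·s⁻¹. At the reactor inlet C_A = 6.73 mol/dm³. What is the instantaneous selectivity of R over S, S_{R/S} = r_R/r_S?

S_{R/S} = r_R/r_S = (k₁)/(k₂·C_A^0.5) = (k₁/k₂)·C_A^-0.5.
= (1.51) / (0.277×6.730^0.5) = 1.510/0.7186 = 2.10.

2.10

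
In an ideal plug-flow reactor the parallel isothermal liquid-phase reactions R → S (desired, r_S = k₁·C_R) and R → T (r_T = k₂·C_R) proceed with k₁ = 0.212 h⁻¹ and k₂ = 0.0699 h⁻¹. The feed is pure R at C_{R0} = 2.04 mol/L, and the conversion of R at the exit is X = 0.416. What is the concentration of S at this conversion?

0.638 mol/L

C_R = C_{R0}(1−X) = 1.191 mol/L.
Both paths are first order in R, so the instantaneous fraction to S is constant: dC_S/d(−C_R) = k₁/(k₁+k₂) = 0.7520.
C_S = 0.7520·(C_{R0}−C_R) = 0.7520×0.8486 = 0.638 mol/L.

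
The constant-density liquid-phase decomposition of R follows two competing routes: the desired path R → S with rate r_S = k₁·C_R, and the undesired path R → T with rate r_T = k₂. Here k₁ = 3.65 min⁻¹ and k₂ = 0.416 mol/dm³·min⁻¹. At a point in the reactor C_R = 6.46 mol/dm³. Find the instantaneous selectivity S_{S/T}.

S_{S/T} = r_S/r_T = (k₁·C_R)/(k₂) = (k₁/k₂)·C_R.
= (3.65×6.460) / (0.416) = 23.58/0.4160 = 56.7.
Since the desired path is higher order in R, keeping C_R high (PFR or concentrated feed) favours S.

56.7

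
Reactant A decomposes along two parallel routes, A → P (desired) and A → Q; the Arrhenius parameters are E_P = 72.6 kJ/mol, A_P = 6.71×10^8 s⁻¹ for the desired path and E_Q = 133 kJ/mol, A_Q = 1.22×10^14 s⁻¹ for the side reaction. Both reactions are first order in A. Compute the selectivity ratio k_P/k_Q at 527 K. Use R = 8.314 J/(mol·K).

5.34

k_P/k_Q = (A_P/A_Q)·exp[−(E_P−E_Q)/(RT)] = (A_P/A_Q)·exp[(E_Q−E_P)/(RT)].
(E_Q−E_P)/(RT) = (133−72.6)×10³/(8.314×527) = 60400/4381 = 13.79.
k_P/k_Q = (6.71×10^8/1.22×10^14)·exp(13.79) = 5.500×10^-6 × 9.702×10^5 = 5.34.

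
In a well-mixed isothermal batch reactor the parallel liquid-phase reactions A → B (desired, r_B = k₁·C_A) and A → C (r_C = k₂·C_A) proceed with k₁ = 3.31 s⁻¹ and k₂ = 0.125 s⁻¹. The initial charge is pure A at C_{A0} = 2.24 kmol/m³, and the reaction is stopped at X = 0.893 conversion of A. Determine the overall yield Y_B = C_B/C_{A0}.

C_A = C_{A0}(1−X) = 0.2397 kmol/m³.
Both paths are first order in A, so the instantaneous fraction to B is constant: dC_B/d(−C_A) = k₁/(k₁+k₂) = 0.9636.
C_B = 0.9636·(C_{A0}−C_A) = 0.9636×2.000 = 1.93 kmol/m³.
Y_B = C_B/C_{A0} = 1.928/2.24 = 0.861.

0.861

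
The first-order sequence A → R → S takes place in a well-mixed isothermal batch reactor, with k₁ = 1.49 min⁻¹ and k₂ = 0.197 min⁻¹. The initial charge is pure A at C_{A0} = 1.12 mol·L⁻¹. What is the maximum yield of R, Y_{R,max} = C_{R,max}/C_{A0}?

0.735

Evaluating C_R at t_opt = ln(k₂/k₁)/(k₂−k₁) gives C_{R,max}/C_{A0} = (k₁/k₂)^[k₂/(k₂−k₁)].
= (1.49/0.197)^(0.197/(0.197−1.49)) = (7.563)^(-0.1524) = 0.7347.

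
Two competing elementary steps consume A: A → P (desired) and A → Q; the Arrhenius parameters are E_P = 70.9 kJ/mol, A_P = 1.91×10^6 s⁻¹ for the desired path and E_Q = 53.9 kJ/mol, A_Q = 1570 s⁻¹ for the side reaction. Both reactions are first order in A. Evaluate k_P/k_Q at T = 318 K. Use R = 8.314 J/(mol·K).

With equal orders, S_{P/Q} = k_P/k_Q = (A_P/A_Q)·exp[(E_Q−E_P)/(RT)].
(E_Q−E_P)/(RT) = (53.9−70.9)×10³/(8.314×318) = -17000/2644 = -6.430.
k_P/k_Q = (1.91×10^6/1570)·exp(-6.430) = 1217 × 0.001612 = 1.96.

1.96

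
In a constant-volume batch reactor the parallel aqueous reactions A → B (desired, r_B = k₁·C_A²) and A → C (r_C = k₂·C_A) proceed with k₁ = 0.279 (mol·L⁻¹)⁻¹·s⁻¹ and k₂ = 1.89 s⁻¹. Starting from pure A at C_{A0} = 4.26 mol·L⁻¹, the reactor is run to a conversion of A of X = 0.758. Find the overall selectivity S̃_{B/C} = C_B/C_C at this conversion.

0.377

C_A = C_{A0}(1−X) = 1.031 mol·L⁻¹.
Along a PFR/batch, dC_C/dC_A = −r_C/(r_B+r_C) = −k₂/(k₂+k₁·C_A).
Integrating from C_{A0} to C_A: C_C = (1.89/0.279)·ln[(1.89+0.279·4.26)/(1.89+0.279·1.03)] = 6.774·ln(3.079/2.178) = 2.345 mol·L⁻¹.
Then C_B = (C_{A0}−C_A) − C_C = 3.229 − 2.345 = 0.8837 mol·L⁻¹.
S̃_{B/C} = C_B/C_C = 0.8837/2.345 = 0.377.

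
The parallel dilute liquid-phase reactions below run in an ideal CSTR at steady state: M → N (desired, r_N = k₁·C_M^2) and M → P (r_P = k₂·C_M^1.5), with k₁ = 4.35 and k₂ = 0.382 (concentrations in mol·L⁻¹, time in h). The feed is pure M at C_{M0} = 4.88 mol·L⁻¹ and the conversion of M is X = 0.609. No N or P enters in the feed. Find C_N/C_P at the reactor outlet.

Exit C_M = C_{M0}(1−X) = 4.88×0.391 = 1.908 mol·L⁻¹.
A CSTR operates uniformly at the exit composition, giving r_N = 15.84 and r_P = 1.007 (each k·C_M^n at C_M = 1.908).
Overall selectivity = C_N/C_P = r_Nτ/(r_Pτ) = r_N/r_P = 15.7.

15.7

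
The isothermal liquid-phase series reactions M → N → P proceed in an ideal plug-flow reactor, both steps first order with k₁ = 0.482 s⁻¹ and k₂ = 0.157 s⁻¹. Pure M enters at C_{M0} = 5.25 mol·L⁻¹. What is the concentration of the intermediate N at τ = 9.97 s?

1.56 mol·L⁻¹

For first-order series with pure M initially, C_N(τ) = k₁C_{M0}/(k₂−k₁)·(e^(−k₁τ) − e^(−k₂τ)).
e^(−k₁τ) = e^(−0.482×9.97) = e^(−4.806) = 0.008184; e^(−k₂τ) = e^(−1.565) = 0.2090.
C_N = 0.482×5.25/(0.157−0.482) × (0.008184−0.2090) = (-7.786)×(-0.2008) = 1.564 mol·L⁻¹.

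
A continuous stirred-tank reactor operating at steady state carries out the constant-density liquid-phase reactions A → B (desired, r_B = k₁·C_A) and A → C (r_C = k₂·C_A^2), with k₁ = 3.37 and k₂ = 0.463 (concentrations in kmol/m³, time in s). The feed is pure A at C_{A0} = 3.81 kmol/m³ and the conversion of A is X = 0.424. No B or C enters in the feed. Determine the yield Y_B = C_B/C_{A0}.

0.326

Exit C_A = C_{A0}(1−X) = 3.81×0.576 = 2.195 kmol/m³.
In a CSTR the entire volume is at exit conditions, so r_B = 3.37×2.195 = 7.396 and r_C = 0.463×2.195^2 = 2.230.
Fraction of consumed A going to B: r_B/(r_B+r_C) = 0.7683.
C_B = 0.7683·C_{A0}·X = 0.7683×3.81×0.424 = 1.24 kmol/m³; Y_B = C_B/C_{A0} = 0.326.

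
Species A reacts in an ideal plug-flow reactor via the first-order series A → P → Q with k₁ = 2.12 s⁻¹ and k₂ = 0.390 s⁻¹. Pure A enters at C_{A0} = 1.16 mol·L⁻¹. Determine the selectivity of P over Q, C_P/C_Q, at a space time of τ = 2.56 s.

For first-order series with pure A initially, C_P(τ) = k₁C_{A0}/(k₂−k₁)·(e^(−k₁τ) − e^(−k₂τ)).
e^(−k₁τ) = e^(−2.12×2.56) = e^(−5.427) = 0.004395; e^(−k₂τ) = e^(−0.9984) = 0.3685.
C_P = 2.12×1.16/(0.390−2.12) × (0.004395−0.3685) = (-1.422)×(-0.3641) = 0.5175 mol·L⁻¹.
C_A = C_{A0}e^(−k₁τ) = 0.005099 mol·L⁻¹, so C_Q = C_{A0}−C_A−C_P = 0.6374 mol·L⁻¹; C_P/C_Q = 0.812.

0.812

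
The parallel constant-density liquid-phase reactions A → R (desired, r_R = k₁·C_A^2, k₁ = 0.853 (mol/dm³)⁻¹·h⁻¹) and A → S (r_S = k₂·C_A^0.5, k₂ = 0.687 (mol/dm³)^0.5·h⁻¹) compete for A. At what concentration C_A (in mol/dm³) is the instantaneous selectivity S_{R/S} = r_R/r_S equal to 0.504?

S_{R/S} = (k₁/k₂)·C_A^1.5 ⇒ C_A = (S·k₂/k₁)^(1/1.5).
= (0.504×0.687/0.853)^(0.6667) = (0.4059)^(0.6667) = 0.548 mol/dm³.

0.548 mol/dm³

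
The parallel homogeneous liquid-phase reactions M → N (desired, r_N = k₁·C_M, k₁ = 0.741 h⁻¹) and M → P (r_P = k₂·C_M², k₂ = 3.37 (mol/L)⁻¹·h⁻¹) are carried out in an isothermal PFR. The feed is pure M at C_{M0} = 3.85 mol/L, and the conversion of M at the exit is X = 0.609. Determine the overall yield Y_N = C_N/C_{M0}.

C_M = C_{M0}(1−X) = 1.505 mol/L.
Along a PFR/batch, dC_N/dC_M = −r_N/(r_N+r_P) = −k₁/(k₁+k₂·C_M).
Integrating from C_{M0} to C_M: C_N = (0.741/3.37)·ln[(0.741+3.37·3.85)/(0.741+3.37·1.51)] = 0.2199·ln(13.72/5.814) = 0.1887 mol/L.
Y_N = C_N/C_{M0} = 0.1887/3.85 = 0.0490.

0.0490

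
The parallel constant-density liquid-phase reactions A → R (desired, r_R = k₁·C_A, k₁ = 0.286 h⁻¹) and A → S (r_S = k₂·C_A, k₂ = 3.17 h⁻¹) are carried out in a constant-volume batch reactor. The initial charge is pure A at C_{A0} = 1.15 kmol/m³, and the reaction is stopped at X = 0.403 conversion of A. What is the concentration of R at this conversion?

0.0384 kmol/m³

C_A = C_{A0}(1−X) = 0.6865 kmol/m³.
Both paths are first order in A, so the instantaneous fraction to R is constant: dC_R/d(−C_A) = k₁/(k₁+k₂) = 0.08275.
C_R = 0.08275·(C_{A0}−C_A) = 0.08275×0.4635 = 0.0384 kmol/m³.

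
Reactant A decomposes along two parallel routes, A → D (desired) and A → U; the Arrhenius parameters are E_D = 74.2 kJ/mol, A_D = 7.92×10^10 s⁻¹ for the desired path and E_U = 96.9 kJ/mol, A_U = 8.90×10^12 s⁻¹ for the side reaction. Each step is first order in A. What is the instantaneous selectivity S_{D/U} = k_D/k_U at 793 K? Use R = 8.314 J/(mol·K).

0.278

Since both paths have the same order in A, the concentration cancels and S_{D/U} = k_D/k_U = (A_D/A_U)·exp[(E_U−E_D)/(RT)].
(E_U−E_D)/(RT) = (96.9−74.2)×10³/(8.314×793) = 22700/6593 = 3.443.
k_D/k_U = (7.92×10^10/8.90×10^12)·exp(3.443) = 0.008899 × 31.28 = 0.278.
Since E_D < E_U, lowering the temperature improves selectivity toward D.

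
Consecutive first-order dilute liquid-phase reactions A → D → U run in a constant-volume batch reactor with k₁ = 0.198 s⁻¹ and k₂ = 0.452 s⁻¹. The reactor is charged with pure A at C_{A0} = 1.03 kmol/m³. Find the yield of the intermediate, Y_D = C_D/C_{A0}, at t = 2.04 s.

The intermediate concentration in a first-order A→B→C sequence is C_D = k₁C_{A0}(e^(−k₁t) − e^(−k₂t))/(k₂−k₁).
e^(−k₁t) = e^(−0.198×2.04) = e^(−0.4039) = 0.6677; e^(−k₂t) = e^(−0.9221) = 0.3977.
C_D = 0.198×1.03/(0.452−0.198) × (0.6677−0.3977) = 0.8029×0.2700 = 0.2168 kmol/m³.
Y_D = C_D/C_{A0} = 0.2168/1.03 = 0.210.

0.210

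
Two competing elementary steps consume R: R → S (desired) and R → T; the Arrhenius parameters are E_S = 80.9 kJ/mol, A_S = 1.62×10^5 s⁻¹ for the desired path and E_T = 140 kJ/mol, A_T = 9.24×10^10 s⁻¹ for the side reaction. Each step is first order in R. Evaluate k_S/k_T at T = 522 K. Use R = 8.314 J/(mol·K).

1.44

Since both paths have the same order in R, the concentration cancels and S_{S/T} = k_S/k_T = (A_S/A_T)·exp[(E_T−E_S)/(RT)].
(E_T−E_S)/(RT) = (140−80.9)×10³/(8.314×522) = 59100/4340 = 13.62.
k_S/k_T = (1.62×10^5/9.24×10^10)·exp(13.62) = 1.753×10^-6 × 8.206×10^5 = 1.44.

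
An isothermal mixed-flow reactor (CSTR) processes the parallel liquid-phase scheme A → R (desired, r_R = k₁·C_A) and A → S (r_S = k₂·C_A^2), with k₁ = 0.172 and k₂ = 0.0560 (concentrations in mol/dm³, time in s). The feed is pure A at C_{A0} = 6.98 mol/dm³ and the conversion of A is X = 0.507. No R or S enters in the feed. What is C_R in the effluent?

Exit C_A = C_{A0}(1−X) = 6.98×0.493 = 3.441 mol/dm³.
A CSTR operates uniformly at the exit composition, giving r_R = 0.5919 and r_S = 0.6631 (each k·C_A^n at C_A = 3.441).
Fraction of consumed A going to R: r_R/(r_R+r_S) = 0.4716.
C_R = 0.4716·C_{A0}·X = 0.4716×6.98×0.507 = 1.67 mol/dm³.

1.67 mol/dm³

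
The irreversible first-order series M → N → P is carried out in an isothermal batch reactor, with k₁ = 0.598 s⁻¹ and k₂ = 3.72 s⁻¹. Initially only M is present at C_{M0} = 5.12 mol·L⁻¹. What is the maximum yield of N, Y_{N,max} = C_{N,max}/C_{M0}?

Evaluating C_N at t_opt = ln(k₂/k₁)/(k₂−k₁) gives C_{N,max}/C_{M0} = (k₁/k₂)^[k₂/(k₂−k₁)].
= (0.598/3.72)^(3.72/(3.72−0.598)) = (0.1608)^(1.192) = 0.1133.

0.113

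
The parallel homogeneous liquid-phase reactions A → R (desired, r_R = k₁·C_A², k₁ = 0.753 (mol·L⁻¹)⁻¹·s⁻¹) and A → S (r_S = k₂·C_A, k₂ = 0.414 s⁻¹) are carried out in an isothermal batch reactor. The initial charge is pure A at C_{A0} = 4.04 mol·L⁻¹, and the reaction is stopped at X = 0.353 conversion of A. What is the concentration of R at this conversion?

C_A = C_{A0}(1−X) = 2.614 mol·L⁻¹.
Along a PFR/batch, dC_S/dC_A = −r_S/(r_R+r_S) = −k₂/(k₂+k₁·C_A).
Integrating from C_{A0} to C_A: C_S = (0.414/0.753)·ln[(0.414+0.753·4.04)/(0.414+0.753·2.61)] = 0.5498·ln(3.456/2.382) = 0.2046 mol·L⁻¹.
Then C_R = (C_{A0}−C_A) − C_S = 1.426 − 0.2046 = 1.222 mol·L⁻¹.

1.22 mol·L⁻¹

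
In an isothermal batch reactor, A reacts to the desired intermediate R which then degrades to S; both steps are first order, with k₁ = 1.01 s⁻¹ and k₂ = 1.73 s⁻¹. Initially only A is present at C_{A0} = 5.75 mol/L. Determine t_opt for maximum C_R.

For first-order series the maximum of C_R occurs at t_opt = ln(k₂/k₁)/(k₂−k₁).
= ln(1.73/1.01)/(1.73−1.01) = ln(1.713)/0.7200 = 0.5382/0.7200 = 0.747 s.

0.747 s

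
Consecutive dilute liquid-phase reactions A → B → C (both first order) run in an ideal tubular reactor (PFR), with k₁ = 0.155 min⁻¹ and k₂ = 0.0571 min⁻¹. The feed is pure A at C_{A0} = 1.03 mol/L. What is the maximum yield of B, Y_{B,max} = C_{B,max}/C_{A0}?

Evaluating C_B at τ_opt = ln(k₂/k₁)/(k₂−k₁) gives C_{B,max}/C_{A0} = (k₁/k₂)^[k₂/(k₂−k₁)].
= (0.155/0.0571)^(0.0571/(0.0571−0.155)) = (2.715)^(-0.5832) = 0.5585.

0.559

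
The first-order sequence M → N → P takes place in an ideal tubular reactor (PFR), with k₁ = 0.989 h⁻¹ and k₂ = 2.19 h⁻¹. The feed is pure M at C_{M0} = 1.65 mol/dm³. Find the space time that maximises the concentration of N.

Setting dC_N/dτ = 0 gives τ_opt = ln(k₂/k₁)/(k₂−k₁).
= ln(2.19/0.989)/(2.19−0.989) = ln(2.214)/1.201 = 0.7950/1.201 = 0.662 h.

0.662 h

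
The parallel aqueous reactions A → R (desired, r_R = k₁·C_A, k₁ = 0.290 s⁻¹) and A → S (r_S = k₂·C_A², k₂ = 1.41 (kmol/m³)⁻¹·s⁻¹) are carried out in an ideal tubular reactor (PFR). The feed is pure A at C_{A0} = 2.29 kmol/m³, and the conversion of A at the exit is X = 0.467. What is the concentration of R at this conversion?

C_A = C_{A0}(1−X) = 1.221 kmol/m³.
Along a PFR/batch, dC_R/dC_A = −r_R/(r_R+r_S) = −k₁/(k₁+k₂·C_A).
Integrating from C_{A0} to C_A: C_R = (0.290/1.41)·ln[(0.290+1.41·2.29)/(0.290+1.41·1.22)] = 0.2057·ln(3.519/2.011) = 0.1151 kmol/m³.

0.115 kmol/m³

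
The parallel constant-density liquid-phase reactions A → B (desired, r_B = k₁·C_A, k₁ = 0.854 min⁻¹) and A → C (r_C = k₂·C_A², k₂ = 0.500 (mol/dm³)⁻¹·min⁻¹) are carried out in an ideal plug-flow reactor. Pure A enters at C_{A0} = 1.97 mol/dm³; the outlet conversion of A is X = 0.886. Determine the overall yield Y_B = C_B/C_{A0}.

C_A = C_{A0}(1−X) = 0.2246 mol/dm³.
Along a PFR/batch, dC_B/dC_A = −r_B/(r_B+r_C) = −k₁/(k₁+k₂·C_A).
Integrating from C_{A0} to C_A: C_B = (0.854/0.500)·ln[(0.854+0.500·1.97)/(0.854+0.500·0.225)] = 1.708·ln(1.839/0.9663) = 1.099 mol/dm³.
Y_B = C_B/C_{A0} = 1.099/1.97 = 0.558.

0.558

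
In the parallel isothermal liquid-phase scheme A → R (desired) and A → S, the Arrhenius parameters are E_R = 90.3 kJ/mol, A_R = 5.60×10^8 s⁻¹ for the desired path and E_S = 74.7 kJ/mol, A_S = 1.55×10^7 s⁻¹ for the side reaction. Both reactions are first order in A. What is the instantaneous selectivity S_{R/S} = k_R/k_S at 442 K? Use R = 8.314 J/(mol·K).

0.518

k_R/k_S = (A_R/A_S)·exp[−(E_R−E_S)/(RT)] = (A_R/A_S)·exp[(E_S−E_R)/(RT)].
(E_S−E_R)/(RT) = (74.7−90.3)×10³/(8.314×442) = -15600/3675 = -4.245.
k_R/k_S = (5.60×10^8/1.55×10^7)·exp(-4.245) = 36.13 × 0.01433 = 0.518.
Since E_R > E_S, raising the temperature improves selectivity toward R.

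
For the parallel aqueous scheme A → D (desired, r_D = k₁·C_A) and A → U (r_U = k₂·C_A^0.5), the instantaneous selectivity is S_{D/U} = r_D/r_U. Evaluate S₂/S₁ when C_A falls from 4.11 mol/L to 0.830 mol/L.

S_{D/U} = (k₁/k₂)·C_A^0.5, so S₂/S₁ = (C_{A,2}/C_{A,1})^0.5.
= (0.830/4.11)^0.5 = (0.2019)^0.5 = 0.449.

0.449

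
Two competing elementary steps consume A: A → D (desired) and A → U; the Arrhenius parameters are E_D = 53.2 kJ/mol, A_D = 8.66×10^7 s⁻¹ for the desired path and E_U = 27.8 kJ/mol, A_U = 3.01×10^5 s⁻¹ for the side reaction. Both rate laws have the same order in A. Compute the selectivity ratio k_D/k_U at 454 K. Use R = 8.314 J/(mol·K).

k_D/k_U = (A_D/A_U)·exp[−(E_D−E_U)/(RT)] = (A_D/A_U)·exp[(E_U−E_D)/(RT)].
(E_U−E_D)/(RT) = (27.8−53.2)×10³/(8.314×454) = -25400/3775 = -6.729.
k_D/k_U = (8.66×10^7/3.01×10^5)·exp(-6.729) = 287.7 × 0.001195 = 0.344.

0.344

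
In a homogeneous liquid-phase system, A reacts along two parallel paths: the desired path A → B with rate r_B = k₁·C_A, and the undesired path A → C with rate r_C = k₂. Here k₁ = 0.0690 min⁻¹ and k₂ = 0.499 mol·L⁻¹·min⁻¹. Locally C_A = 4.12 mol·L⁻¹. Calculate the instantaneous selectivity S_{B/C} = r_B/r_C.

0.570

S_{B/C} = r_B/r_C = (k₁·C_A)/(k₂) = (k₁/k₂)·C_A.
= (0.0690×4.120) / (0.499) = 0.2843/0.4990 = 0.570.
Since the desired path is higher order in A, keeping C_A high (PFR or concentrated feed) favours B.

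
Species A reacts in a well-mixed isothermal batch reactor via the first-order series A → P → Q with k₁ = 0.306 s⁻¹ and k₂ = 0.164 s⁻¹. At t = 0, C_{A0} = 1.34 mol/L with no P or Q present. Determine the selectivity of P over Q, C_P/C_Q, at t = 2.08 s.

Solving the coupled first-order balances gives C_P(t) = [k₁/(k₂−k₁)]·C_{A0}·(e^(−k₁t) − e^(−k₂t)).
e^(−k₁t) = e^(−0.306×2.08) = e^(−0.6365) = 0.5292; e^(−k₂t) = e^(−0.3411) = 0.7110.
C_P = 0.306×1.34/(0.164−0.306) × (0.5292−0.7110) = (-2.888)×(-0.1818) = 0.5250 mol/L.
C_A = C_{A0}e^(−k₁t) = 0.7091 mol/L, so C_Q = C_{A0}−C_A−C_P = 0.1059 mol/L; C_P/C_Q = 4.96.

4.96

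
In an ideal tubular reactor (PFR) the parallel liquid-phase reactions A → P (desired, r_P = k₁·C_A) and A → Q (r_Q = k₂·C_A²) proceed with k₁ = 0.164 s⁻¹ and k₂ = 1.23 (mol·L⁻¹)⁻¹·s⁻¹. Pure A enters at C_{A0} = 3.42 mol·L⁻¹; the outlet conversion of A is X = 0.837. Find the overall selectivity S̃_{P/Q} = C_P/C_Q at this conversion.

0.0826

C_A = C_{A0}(1−X) = 0.5575 mol·L⁻¹.
Along a PFR/batch, dC_P/dC_A = −r_P/(r_P+r_Q) = −k₁/(k₁+k₂·C_A).
Integrating from C_{A0} to C_A: C_P = (0.164/1.23)·ln[(0.164+1.23·3.42)/(0.164+1.23·0.557)] = 0.1333·ln(4.371/0.8497) = 0.2184 mol·L⁻¹.
C_Q = (C_{A0}−C_A)−C_P = 2.644 mol·L⁻¹; S̃_{P/Q} = 0.2184/2.644 = 0.0826.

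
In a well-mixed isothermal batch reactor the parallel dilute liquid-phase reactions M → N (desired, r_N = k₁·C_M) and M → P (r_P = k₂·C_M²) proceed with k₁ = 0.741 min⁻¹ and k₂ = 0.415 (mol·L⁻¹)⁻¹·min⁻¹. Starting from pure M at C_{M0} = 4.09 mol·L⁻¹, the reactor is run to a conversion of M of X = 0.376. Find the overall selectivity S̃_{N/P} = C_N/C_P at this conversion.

0.544

C_M = C_{M0}(1−X) = 2.552 mol·L⁻¹.
Along a PFR/batch, dC_N/dC_M = −r_N/(r_N+r_P) = −k₁/(k₁+k₂·C_M).
Integrating from C_{M0} to C_M: C_N = (0.741/0.415)·ln[(0.741+0.415·4.09)/(0.741+0.415·2.55)] = 1.786·ln(2.438/1.800) = 0.5418 mol·L⁻¹.
C_P = (C_{M0}−C_M)−C_N = 0.9960 mol·L⁻¹; S̃_{N/P} = 0.5418/0.9960 = 0.544.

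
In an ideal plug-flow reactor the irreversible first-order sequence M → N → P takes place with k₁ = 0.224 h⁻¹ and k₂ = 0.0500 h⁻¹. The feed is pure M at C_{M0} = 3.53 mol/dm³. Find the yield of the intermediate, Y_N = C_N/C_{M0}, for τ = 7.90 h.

The intermediate concentration in a first-order A→B→C sequence is C_N = k₁C_{M0}(e^(−k₁τ) − e^(−k₂τ))/(k₂−k₁).
e^(−k₁τ) = e^(−0.224×7.90) = e^(−1.770) = 0.1704; e^(−k₂τ) = e^(−0.3950) = 0.6737.
C_N = 0.224×3.53/(0.0500−0.224) × (0.1704−0.6737) = (-4.544)×(-0.5033) = 2.287 mol/dm³.
Y_N = C_N/C_{M0} = 2.287/3.53 = 0.648.

0.648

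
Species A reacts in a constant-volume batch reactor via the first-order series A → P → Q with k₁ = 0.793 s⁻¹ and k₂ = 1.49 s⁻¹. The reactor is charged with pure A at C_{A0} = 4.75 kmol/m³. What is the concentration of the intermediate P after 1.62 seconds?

1.01 kmol/m³

Solving the coupled first-order balances gives C_P(t) = [k₁/(k₂−k₁)]·C_{A0}·(e^(−k₁t) − e^(−k₂t)).
e^(−k₁t) = e^(−0.793×1.62) = e^(−1.285) = 0.2767; e^(−k₂t) = e^(−2.414) = 0.08947.
C_P = 0.793×4.75/(1.49−0.793) × (0.2767−0.08947) = 5.404×0.1873 = 1.012 kmol/m³.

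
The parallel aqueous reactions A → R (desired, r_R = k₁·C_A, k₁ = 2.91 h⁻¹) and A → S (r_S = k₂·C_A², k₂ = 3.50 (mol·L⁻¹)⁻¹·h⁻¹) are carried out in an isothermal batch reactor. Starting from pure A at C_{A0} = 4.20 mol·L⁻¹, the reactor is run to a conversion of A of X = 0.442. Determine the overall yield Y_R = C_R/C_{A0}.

C_A = C_{A0}(1−X) = 2.344 mol·L⁻¹.
Along a PFR/batch, dC_R/dC_A = −r_R/(r_R+r_S) = −k₁/(k₁+k₂·C_A).
Integrating from C_{A0} to C_A: C_R = (2.91/3.50)·ln[(2.91+3.50·4.20)/(2.91+3.50·2.34)] = 0.8314·ln(17.61/11.11) = 0.3828 mol·L⁻¹.
Y_R = C_R/C_{A0} = 0.3828/4.20 = 0.0911.

0.0911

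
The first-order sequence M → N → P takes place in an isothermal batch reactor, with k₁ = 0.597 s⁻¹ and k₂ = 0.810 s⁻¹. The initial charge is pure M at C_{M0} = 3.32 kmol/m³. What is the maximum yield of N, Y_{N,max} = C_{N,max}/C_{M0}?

For a first-order series the maximum intermediate yield is C_{N,max}/C_{M0} = (k₁/k₂)^[k₂/(k₂−k₁)].
= (0.597/0.810)^(0.810/(0.810−0.597)) = (0.7370)^(3.803) = 0.3134.

0.313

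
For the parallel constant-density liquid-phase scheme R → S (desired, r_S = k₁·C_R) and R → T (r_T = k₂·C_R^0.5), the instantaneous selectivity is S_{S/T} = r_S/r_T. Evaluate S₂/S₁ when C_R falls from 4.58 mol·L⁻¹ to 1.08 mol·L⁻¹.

0.486

S_{S/T} = (k₁/k₂)·C_R^0.5, so S₂/S₁ = (C_{R,2}/C_{R,1})^0.5.
= (1.08/4.58)^0.5 = (0.2358)^0.5 = 0.486.
Selectivity toward S falls as C_R falls — high-concentration operation is favoured.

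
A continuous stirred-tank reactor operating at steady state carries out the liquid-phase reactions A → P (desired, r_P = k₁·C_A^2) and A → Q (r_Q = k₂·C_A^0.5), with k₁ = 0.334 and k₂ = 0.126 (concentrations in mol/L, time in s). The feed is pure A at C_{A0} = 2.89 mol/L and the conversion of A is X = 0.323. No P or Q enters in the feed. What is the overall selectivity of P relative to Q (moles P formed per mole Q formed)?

7.25

Exit C_A = C_{A0}(1−X) = 2.89×0.677 = 1.957 mol/L.
A CSTR operates uniformly at the exit composition, giving r_P = 1.279 and r_Q = 0.1762 (each k·C_A^n at C_A = 1.957).
Overall selectivity = C_P/C_Q = r_Pτ/(r_Qτ) = r_P/r_Q = 7.25.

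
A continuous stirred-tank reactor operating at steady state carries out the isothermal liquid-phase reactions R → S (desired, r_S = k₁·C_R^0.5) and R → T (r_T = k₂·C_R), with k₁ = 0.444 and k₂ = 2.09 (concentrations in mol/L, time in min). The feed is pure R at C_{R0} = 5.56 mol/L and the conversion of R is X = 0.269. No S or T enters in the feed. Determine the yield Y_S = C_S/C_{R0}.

0.0256

Exit C_R = C_{R0}(1−X) = 5.56×0.731 = 4.064 mol/L.
A CSTR operates uniformly at the exit composition, giving r_S = 0.8951 and r_T = 8.495 (each k·C_R^n at C_R = 4.064).
Fraction of consumed R going to S: r_S/(r_S+r_T) = 0.09533.
C_S = 0.09533·C_{R0}·X = 0.09533×5.56×0.269 = 0.143 mol/L; Y_S = C_S/C_{R0} = 0.0256.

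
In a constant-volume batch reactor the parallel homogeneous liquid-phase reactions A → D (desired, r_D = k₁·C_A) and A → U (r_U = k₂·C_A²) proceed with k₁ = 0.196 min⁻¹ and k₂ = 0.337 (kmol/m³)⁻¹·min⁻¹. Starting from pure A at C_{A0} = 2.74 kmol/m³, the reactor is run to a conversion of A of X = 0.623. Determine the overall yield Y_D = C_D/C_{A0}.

0.153

C_A = C_{A0}(1−X) = 1.033 kmol/m³.
Along a PFR/batch, dC_D/dC_A = −r_D/(r_D+r_U) = −k₁/(k₁+k₂·C_A).
Integrating from C_{A0} to C_A: C_D = (0.196/0.337)·ln[(0.196+0.337·2.74)/(0.196+0.337·1.03)] = 0.5816·ln(1.119/0.5441) = 0.4196 kmol/m³.
Y_D = C_D/C_{A0} = 0.4196/2.74 = 0.153.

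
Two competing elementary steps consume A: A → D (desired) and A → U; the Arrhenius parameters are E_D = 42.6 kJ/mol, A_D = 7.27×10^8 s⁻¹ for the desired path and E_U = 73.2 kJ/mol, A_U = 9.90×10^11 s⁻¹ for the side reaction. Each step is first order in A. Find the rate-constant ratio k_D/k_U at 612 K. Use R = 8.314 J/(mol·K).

0.300

k_D/k_U = (A_D/A_U)·exp[−(E_D−E_U)/(RT)] = (A_D/A_U)·exp[(E_U−E_D)/(RT)].
(E_U−E_D)/(RT) = (73.2−42.6)×10³/(8.314×612) = 30600/5088 = 6.014.
k_D/k_U = (7.27×10^8/9.90×10^11)·exp(6.014) = 7.343×10^-4 × 409.1 = 0.300.
Since E_D < E_U, lowering the temperature improves selectivity toward D.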